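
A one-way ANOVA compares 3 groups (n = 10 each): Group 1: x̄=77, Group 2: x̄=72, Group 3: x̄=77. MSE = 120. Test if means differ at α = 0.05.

Grand mean = 75.33. SS_between = 166.67, MS_between = 83.33. F = 0.694, F_crit ≈ 3.354. Fail to reject H₀.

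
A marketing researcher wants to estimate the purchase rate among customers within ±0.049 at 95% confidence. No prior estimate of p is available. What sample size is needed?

Conservative approach: use p = 0.5 (maximizes p(1-p) = 0.25). n = z²(0.25)/E² = 1.96²×0.25/0.049² = 400.0 → n = 400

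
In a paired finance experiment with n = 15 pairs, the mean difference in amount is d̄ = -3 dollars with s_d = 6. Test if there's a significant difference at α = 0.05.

t = d̄/(s_d/√n) = -3/(6/√15) = -1.936. df = 14, critical t = ±2.145. Fail to reject H₀.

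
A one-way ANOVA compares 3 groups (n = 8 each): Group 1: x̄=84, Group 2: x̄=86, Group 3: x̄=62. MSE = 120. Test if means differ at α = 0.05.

Grand mean = 77.33. SS_between = 2837.33, MS_between = 1418.67. F = 11.822, F_crit ≈ 3.467. Reject H₀.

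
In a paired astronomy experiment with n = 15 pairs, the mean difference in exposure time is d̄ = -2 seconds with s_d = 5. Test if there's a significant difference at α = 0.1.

t = d̄/(s_d/√n) = -2/(5/√15) = -1.549. df = 14, critical t = ±1.761. Fail to reject H₀.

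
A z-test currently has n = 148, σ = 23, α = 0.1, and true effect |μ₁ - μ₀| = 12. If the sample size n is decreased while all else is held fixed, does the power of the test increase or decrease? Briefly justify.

Power decreases: a smaller n inflates the standard error σ/√n, pulling the sampling distribution under H₁ back toward the critical value.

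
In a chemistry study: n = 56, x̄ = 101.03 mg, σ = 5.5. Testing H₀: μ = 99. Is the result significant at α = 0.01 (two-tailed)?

z = (101.03 - 99)/(5.5/√56) = 2.762. Since |z| > 2.576, significant at α = 0.01.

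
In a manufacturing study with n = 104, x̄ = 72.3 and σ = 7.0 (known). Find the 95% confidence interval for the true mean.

CI = x̄ ± z*(σ/√n) = 72.3 ± 1.96(7.0/√104) = 72.3 ± 1.35 = (70.95, 73.65)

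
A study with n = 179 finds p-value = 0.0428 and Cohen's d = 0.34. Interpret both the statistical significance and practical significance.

Statistically significant (p = 0.0428 < 0.05). Cohen's d = 0.34 indicates a small effect size. Both statistical and practical significance should be considered.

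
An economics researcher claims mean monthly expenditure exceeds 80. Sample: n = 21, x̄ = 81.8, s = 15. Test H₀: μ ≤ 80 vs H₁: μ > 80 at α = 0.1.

t = (81.8 - 80)/(15/√21) = 0.55, df = 20. Critical t = 1.325. Fail to reject H₀.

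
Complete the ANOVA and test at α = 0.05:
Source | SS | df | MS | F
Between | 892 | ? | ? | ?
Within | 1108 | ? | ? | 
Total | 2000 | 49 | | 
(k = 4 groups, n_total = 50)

df_between = 3, df_within = 46. MS_between = 297.33, MS_within = 24.09. F = 12.344, F_crit ≈ 2.807. Reject H₀.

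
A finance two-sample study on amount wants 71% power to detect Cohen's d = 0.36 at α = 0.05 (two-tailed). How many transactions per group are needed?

z_{α/2} = 1.96, z_β = Φ⁻¹(0.71) = 0.553. For small effect (d = 0.36): n per group = 2(z_{α/2} + z_β)²/d² = 2(1.96 + 0.553)²/0.36² = 97.5 → 98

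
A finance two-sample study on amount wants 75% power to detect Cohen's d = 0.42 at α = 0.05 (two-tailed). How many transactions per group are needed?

z_{α/2} = 1.96, z_β = Φ⁻¹(0.75) = 0.674. For small effect (d = 0.42): n per group = 2(z_{α/2} + z_β)²/d² = 2(1.96 + 0.674)²/0.42² = 78.7 → 79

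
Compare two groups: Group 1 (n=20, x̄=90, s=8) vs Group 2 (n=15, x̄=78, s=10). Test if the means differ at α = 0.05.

Pooled sp = 8.9. t = 3.946, df = 33. Critical t = ±2.035. Reject H₀.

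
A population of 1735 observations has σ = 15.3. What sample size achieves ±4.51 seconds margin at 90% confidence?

Without FPC: n₀ = (1.645×15.3/4.51)² = 31.143. With FPC: n = n₀N/(n₀+N-1) = 30.6 → n = 31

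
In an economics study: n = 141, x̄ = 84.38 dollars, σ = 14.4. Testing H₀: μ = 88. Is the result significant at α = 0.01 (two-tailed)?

z = (84.38 - 88)/(14.4/√141) = -2.985. Since |z| > 2.576, significant at α = 0.01.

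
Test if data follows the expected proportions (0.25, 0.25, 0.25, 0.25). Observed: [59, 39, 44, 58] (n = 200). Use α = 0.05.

Expected: [50.0, 50.0, 50.0, 50.0]. χ² = 6.04. df = 3, critical = 7.815. Fail to reject H₀.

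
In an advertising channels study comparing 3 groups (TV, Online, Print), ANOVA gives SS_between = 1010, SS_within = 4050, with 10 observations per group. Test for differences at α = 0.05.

df_between = 2, df_within = 27. F = MS_between/MS_within = 505.0/150.0 = 3.367. F_crit ≈ 3.354. Reject H₀. At least one mean differs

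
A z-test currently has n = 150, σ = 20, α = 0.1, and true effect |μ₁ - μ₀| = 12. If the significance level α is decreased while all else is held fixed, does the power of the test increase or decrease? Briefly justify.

Power decreases: a smaller α raises the critical value, so less of the H₁ sampling distribution falls in the rejection region.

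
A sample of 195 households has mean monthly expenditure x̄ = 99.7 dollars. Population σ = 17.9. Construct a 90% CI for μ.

CI = x̄ ± z*(σ/√n) = 99.7 ± 1.645(17.9/√195) = 99.7 ± 2.11 = (97.59, 101.81)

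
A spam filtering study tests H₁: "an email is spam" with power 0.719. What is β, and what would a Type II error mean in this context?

β = 1 - power = 1 - 0.719 = 0.281. A Type II error is failing to reject H₀ when H₀ is false (false negative) — here, failing to conclude that an email is spam when in fact it is true. Consequence: a spam email lands in the inbox.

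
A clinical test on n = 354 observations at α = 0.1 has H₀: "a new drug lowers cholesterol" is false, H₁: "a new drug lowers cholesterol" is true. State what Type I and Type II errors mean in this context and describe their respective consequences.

Type I (false positive): concluding that a new drug lowers cholesterol when it is not — approving an ineffective drug — patients take a useless medication and may skip effective alternatives. Type II (false negative): failing to conclude that a new drug lowers cholesterol when it is — shelving an effective drug — patients miss out on a treatment that would have helped. Which is costlier depends on domain priorities and is a judgement call rather than a statistical fact.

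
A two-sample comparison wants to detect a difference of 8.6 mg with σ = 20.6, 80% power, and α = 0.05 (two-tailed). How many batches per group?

n per group = 2(z_α/2 + z_β)²σ²/d² = 2×(1.96 + 0.84)²×20.6²/8.6² = 90.0 → n = 90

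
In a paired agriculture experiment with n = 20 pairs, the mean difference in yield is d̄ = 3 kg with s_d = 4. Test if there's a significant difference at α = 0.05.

t = d̄/(s_d/√n) = 3/(4/√20) = 3.354. df = 19, critical t = ±2.093. Reject H₀.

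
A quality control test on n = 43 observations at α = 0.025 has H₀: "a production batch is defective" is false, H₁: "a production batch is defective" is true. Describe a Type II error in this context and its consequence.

Type II error: failing to reject H₀ when it is false — concluding that a production batch is defective is not supported when in fact it is. Consequence: shipping a defective batch — faulty products reach customers.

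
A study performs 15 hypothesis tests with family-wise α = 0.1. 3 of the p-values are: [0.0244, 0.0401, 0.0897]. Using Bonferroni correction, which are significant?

Bonferroni α = 0.1/15 = 0.00667. None of the given p-values are significant.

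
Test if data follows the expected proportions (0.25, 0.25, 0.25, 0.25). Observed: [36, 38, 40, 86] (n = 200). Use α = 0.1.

Expected: [50.0, 50.0, 50.0, 50.0]. χ² = 34.72. df = 3, critical = 6.251. Reject H₀.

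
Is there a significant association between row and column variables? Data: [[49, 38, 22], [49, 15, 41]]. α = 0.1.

χ² = 15.642. df = 2, critical = 4.605. Reject H₀. Variables are dependent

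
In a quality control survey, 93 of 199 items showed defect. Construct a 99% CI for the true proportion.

p̂ = 0.467. CI = p̂ ± z*√(p̂(1-p̂)/n) = (0.376, 0.558)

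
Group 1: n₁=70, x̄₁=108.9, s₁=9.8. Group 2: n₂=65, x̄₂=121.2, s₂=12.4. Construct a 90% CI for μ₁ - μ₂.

Difference = -12.3. SE = √(9.8²/70 + 12.4²/65) = 1.933. CI = (-15.48, -9.12)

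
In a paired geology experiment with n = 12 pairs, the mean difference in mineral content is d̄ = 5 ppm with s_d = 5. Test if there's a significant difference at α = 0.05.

t = d̄/(s_d/√n) = 5/(5/√12) = 3.464. df = 11, critical t = ±2.201. Reject H₀.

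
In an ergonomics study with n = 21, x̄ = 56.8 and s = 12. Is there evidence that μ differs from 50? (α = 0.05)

t = (x̄ - μ₀)/(s/√n) = (56.8 - 50)/(12/√21) = 2.597. df = 20, critical t = ±2.086. Reject H₀.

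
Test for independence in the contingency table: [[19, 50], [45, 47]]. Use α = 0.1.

χ² = 7.523. df = 1, critical = 2.706. Reject H₀. Variables are dependent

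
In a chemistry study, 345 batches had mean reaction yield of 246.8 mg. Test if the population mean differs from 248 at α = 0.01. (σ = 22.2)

z = (x̄ - μ₀)/(σ/√n) = (246.8 - 248)/(22.2/√345) = -1.004. Critical value: ±2.576. Since |-1.004| ≤ 2.576, Fail to reject H₀.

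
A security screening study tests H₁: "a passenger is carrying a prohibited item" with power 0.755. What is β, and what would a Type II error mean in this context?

β = 1 - power = 1 - 0.755 = 0.245. A Type II error is failing to reject H₀ when H₀ is false (false negative) — here, failing to conclude that a passenger is carrying a prohibited item when in fact it is true. Consequence: letting a prohibited item through — security breach.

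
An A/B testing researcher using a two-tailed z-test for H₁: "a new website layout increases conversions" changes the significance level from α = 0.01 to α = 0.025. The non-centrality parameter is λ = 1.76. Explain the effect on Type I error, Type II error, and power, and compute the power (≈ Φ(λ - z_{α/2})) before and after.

Increasing α from 0.01 to 0.025:
• Type I error rate increases (α is the Type I rate by definition).
• Critical value moves from z_{α/2} = 2.576 to 2.241, so power = Φ(λ - z_{α/2}) goes from Φ(1.76 - 2.576) = 0.207 to Φ(1.76 - 2.241) = 0.315.
• Type II error rate β = 1 - power therefore decreases (0.793 → 0.685).
Appropriate when false negatives are costly — here, discarding a layout that would have improved conversions — lost revenue.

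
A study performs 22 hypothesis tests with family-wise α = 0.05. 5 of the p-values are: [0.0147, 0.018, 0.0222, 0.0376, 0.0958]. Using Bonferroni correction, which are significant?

Bonferroni α = 0.05/22 = 0.00227. None of the given p-values are significant.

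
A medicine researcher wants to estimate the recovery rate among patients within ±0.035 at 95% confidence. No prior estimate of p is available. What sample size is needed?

Conservative approach: use p = 0.5 (maximizes p(1-p) = 0.25). n = z²(0.25)/E² = 1.96²×0.25/0.035² = 784.0 → n = 784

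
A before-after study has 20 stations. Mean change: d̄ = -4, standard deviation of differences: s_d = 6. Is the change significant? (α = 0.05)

t = d̄/(s_d/√n) = -4/(6/√20) = -2.981. df = 19, critical t = ±2.093. Reject H₀.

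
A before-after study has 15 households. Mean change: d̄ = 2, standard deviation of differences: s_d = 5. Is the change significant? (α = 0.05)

t = d̄/(s_d/√n) = 2/(5/√15) = 1.549. df = 14, critical t = ±2.145. Fail to reject H₀.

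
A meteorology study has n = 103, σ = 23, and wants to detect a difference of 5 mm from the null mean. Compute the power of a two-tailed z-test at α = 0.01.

SE = σ/√n = 23/√103 = 2.266. Non-centrality λ = d/SE = 5/2.266 = 2.206. Power ≈ Φ(λ - z_{α/2}) = Φ(2.206 - 2.576) = Φ(-0.37) = 0.356.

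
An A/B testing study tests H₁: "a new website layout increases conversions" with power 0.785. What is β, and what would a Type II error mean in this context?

β = 1 - power = 1 - 0.785 = 0.215. A Type II error is failing to reject H₀ when H₀ is false (false negative) — here, failing to conclude that a new website layout increases conversions when in fact it is true. Consequence: discarding a layout that would have improved conversions — lost revenue.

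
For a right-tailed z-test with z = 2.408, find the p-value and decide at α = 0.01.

p = P(Z > 2.408) = 1 - Φ(2.408) ≈ 0.008. Since p < 0.01, reject H₀ (significant) at α = 0.01.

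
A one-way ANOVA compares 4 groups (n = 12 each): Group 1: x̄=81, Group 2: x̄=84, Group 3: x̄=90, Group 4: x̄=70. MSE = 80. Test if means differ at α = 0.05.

Grand mean = 81.25. SS_between = 2529.0, MS_between = 843.0. F = 10.537, F_crit ≈ 2.816. Reject H₀.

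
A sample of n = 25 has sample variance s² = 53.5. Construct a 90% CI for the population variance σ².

df = 24. χ²_{0.05} = 36.415, χ²_{0.95} = 13.848. CI for σ² = ((n-1)s²/χ²_{α/2}, (n-1)s²/χ²_{1-α/2}) = (24·53.5/36.415, 24·53.5/13.848) = (35.26, 92.72)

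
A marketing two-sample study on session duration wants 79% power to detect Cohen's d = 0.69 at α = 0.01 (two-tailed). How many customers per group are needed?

z_{α/2} = 2.576, z_β = Φ⁻¹(0.79) = 0.806. For medium effect (d = 0.69): n per group = 2(z_{α/2} + z_β)²/d² = 2(2.576 + 0.806)²/0.69² = 48.05 → 49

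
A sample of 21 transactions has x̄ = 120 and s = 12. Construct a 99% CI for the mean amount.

CI = x̄ ± t*(s/√n) = 120 ± 2.845(12/√21) = (112.55, 127.45)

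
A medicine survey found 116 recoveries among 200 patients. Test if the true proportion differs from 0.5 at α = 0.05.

p̂ = 0.58, p₀ = 0.5. z = (p̂ - p₀)/√(p₀(1-p₀)/n) = 2.263. Critical: ±1.96. Reject H₀.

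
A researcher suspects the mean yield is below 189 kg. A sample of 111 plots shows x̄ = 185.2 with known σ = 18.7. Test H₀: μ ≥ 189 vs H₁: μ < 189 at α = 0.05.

z = -2.141. Critical value: -1.645. Reject H₀.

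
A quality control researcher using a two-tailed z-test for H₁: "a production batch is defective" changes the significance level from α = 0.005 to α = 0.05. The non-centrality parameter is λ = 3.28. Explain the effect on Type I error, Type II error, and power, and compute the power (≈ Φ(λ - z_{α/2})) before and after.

Increasing α from 0.005 to 0.05:
• Type I error rate increases (α is the Type I rate by definition).
• Critical value moves from z_{α/2} = 2.807 to 1.96, so power = Φ(λ - z_{α/2}) goes from Φ(3.28 - 2.807) = 0.682 to Φ(3.28 - 1.96) = 0.907.
• Type II error rate β = 1 - power therefore decreases (0.318 → 0.093).
Appropriate when false negatives are costly — here, shipping a defective batch — faulty products reach customers.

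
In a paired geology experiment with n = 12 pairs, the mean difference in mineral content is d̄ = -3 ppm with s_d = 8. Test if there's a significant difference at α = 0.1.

t = d̄/(s_d/√n) = -3/(8/√12) = -1.299. df = 11, critical t = ±1.796. Fail to reject H₀.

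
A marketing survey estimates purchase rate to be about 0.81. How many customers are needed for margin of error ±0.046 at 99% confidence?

n = z²p(1-p)/E² = 2.576²×0.81×0.19/0.046² = 482.6 → n = 483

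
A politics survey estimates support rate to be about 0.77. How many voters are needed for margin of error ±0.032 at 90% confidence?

n = z²p(1-p)/E² = 1.645²×0.77×0.23/0.032² = 468.005 → n = 469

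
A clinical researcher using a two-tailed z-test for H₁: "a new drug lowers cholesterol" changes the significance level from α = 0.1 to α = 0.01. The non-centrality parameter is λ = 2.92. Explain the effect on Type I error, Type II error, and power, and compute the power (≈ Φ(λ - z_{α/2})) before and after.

Decreasing α from 0.1 to 0.01:
• Type I error rate decreases (α is the Type I rate by definition).
• Critical value moves from z_{α/2} = 1.645 to 2.576, so power = Φ(λ - z_{α/2}) goes from Φ(2.92 - 1.645) = 0.899 to Φ(2.92 - 2.576) = 0.635.
• Type II error rate β = 1 - power therefore increases (0.101 → 0.365).
Appropriate when false positives are costly — here, approving an ineffective drug — patients take a useless medication and may skip effective alternatives.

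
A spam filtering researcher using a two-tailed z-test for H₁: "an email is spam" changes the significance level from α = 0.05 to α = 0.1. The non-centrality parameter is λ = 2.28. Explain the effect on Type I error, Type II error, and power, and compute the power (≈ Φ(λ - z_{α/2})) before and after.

Increasing α from 0.05 to 0.1:
• Type I error rate increases (α is the Type I rate by definition).
• Critical value moves from z_{α/2} = 1.96 to 1.645, so power = Φ(λ - z_{α/2}) goes from Φ(2.28 - 1.96) = 0.626 to Φ(2.28 - 1.645) = 0.737.
• Type II error rate β = 1 - power therefore decreases (0.374 → 0.263).
Appropriate when false negatives are costly — here, a spam email lands in the inbox.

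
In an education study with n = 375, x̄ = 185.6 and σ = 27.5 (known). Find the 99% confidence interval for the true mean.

CI = x̄ ± z*(σ/√n) = 185.6 ± 2.576(27.5/√375) = 185.6 ± 3.66 = (181.94, 189.26)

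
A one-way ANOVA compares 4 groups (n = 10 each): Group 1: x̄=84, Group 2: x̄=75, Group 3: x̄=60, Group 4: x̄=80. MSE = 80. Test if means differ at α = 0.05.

Grand mean = 74.75. SS_between = 3307.5, MS_between = 1102.5. F = 13.781, F_crit ≈ 2.866. Reject H₀.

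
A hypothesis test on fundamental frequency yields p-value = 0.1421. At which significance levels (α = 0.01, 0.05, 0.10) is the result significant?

p = 0.1421. Not significant at any of the given levels.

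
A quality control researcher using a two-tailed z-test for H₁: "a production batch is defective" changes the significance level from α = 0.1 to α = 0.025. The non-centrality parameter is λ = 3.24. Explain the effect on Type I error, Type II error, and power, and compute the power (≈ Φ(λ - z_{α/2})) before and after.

Decreasing α from 0.1 to 0.025:
• Type I error rate decreases (α is the Type I rate by definition).
• Critical value moves from z_{α/2} = 1.645 to 2.241, so power = Φ(λ - z_{α/2}) goes from Φ(3.24 - 1.645) = 0.945 to Φ(3.24 - 2.241) = 0.841.
• Type II error rate β = 1 - power therefore increases (0.055 → 0.159).
Appropriate when false positives are costly — here, scrapping a good batch — wasted material and cost for no reason.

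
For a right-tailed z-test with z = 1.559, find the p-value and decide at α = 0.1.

p = P(Z > 1.559) = 1 - Φ(1.559) ≈ 0.0595. Since p < 0.1, reject H₀ (significant) at α = 0.1.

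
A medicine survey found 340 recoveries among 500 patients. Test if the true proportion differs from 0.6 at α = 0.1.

p̂ = 0.68, p₀ = 0.6. z = (p̂ - p₀)/√(p₀(1-p₀)/n) = 3.651. Critical: ±1.645. Reject H₀.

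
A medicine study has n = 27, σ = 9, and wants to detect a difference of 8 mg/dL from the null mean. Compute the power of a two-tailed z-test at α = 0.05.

SE = σ/√n = 9/√27 = 1.732. Non-centrality λ = d/SE = 8/1.732 = 4.619. Power ≈ Φ(λ - z_{α/2}) = Φ(4.619 - 1.96) = Φ(2.659) = 0.996.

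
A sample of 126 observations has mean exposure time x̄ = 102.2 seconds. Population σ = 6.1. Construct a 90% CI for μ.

CI = x̄ ± z*(σ/√n) = 102.2 ± 1.645(6.1/√126) = 102.2 ± 0.89 = (101.31, 103.09)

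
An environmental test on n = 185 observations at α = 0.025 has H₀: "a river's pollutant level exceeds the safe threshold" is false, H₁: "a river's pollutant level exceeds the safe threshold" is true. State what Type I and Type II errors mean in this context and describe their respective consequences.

Type I (false positive): concluding that a river's pollutant level exceeds the safe threshold when it is not — shutting down a compliant factory unnecessarily. Type II (false negative): failing to conclude that a river's pollutant level exceeds the safe threshold when it is — allowing unsafe pollution to continue. Which is costlier depends on domain priorities and is a judgement call rather than a statistical fact.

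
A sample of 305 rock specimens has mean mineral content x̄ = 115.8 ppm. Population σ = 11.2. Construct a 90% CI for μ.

CI = x̄ ± z*(σ/√n) = 115.8 ± 1.645(11.2/√305) = 115.8 ± 1.05 = (114.75, 116.85)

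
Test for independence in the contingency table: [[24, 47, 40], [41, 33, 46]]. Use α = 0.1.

χ² = 6.975. df = 2, critical = 4.605. Reject H₀. Variables are dependent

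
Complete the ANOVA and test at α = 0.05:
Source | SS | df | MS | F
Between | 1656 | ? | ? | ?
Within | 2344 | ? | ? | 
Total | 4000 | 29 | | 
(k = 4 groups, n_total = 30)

df_between = 3, df_within = 26. MS_between = 552.0, MS_within = 90.15. F = 6.123, F_crit ≈ 2.975. Reject H₀.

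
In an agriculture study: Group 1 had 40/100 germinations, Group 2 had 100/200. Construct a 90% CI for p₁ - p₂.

p̂₁ = 0.4, p̂₂ = 0.5. Difference = -0.1. CI = (-0.199, -0.001)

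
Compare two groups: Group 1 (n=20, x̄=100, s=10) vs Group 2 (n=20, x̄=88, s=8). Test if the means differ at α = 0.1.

Pooled sp = 9.06. t = 4.191, df = 38. Critical t = ±1.686. Reject H₀.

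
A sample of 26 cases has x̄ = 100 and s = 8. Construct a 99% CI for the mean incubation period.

CI = x̄ ± t*(s/√n) = 100 ± 2.787(8/√26) = (95.63, 104.37)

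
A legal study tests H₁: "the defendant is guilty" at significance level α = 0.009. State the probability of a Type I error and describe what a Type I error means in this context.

P(Type I error) = α = 0.009. A Type I error is rejecting H₀ when H₀ is actually true (false positive) — here, concluding that the defendant is guilty when in fact this is not the case. Consequence: convicting an innocent person.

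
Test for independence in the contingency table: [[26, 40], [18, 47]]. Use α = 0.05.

χ² = 2.01. df = 1, critical = 3.841. Fail to reject H₀. No evidence of dependence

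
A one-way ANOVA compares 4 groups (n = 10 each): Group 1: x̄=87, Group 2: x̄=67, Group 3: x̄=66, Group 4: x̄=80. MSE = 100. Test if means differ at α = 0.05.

Grand mean = 75.0. SS_between = 3140.0, MS_between = 1046.67. F = 10.467, F_crit ≈ 2.866. Reject H₀.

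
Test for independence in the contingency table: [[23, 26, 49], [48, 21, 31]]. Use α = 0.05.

χ² = 13.366. df = 2, critical = 5.991. Reject H₀. Variables are dependent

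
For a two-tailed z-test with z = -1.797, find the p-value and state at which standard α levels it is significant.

p = 2·P(Z > |-1.797|) = 2·(1 - Φ(1.797)) ≈ 0.0723. Significant at α = 0.1.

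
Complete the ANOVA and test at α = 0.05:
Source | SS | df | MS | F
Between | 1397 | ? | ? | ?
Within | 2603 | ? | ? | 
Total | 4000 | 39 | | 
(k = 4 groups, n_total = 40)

df_between = 3, df_within = 36. MS_between = 465.67, MS_within = 72.31. F = 6.44, F_crit ≈ 2.866. Reject H₀.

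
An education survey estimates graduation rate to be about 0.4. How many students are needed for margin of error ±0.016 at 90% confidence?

n = z²p(1-p)/E² = 1.645²×0.4×0.6/0.016² = 2536.9 → n = 2537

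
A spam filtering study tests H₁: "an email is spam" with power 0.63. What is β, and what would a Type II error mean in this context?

β = 1 - power = 1 - 0.63 = 0.37. A Type II error is failing to reject H₀ when H₀ is false (false negative) — here, failing to conclude that an email is spam when in fact it is true. Consequence: a spam email lands in the inbox.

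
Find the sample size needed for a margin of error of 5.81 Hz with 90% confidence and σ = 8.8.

n = (z*σ/E)² = (1.645×8.8/5.81)² = 6.2 → n = 7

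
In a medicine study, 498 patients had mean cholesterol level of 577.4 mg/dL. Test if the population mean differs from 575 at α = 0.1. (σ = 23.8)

z = (x̄ - μ₀)/(σ/√n) = (577.4 - 575)/(23.8/√498) = 2.25. Critical value: ±1.645. Since |2.25| > 1.645, Reject H₀.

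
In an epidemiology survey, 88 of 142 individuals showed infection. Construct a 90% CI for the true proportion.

p̂ = 0.62. CI = p̂ ± z*√(p̂(1-p̂)/n) = (0.553, 0.687)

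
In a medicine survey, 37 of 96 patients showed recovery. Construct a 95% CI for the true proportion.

p̂ = 0.385. CI = p̂ ± z*√(p̂(1-p̂)/n) = (0.288, 0.483)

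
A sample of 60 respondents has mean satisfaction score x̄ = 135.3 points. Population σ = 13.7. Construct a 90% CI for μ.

CI = x̄ ± z*(σ/√n) = 135.3 ± 1.645(13.7/√60) = 135.3 ± 2.91 = (132.39, 138.21)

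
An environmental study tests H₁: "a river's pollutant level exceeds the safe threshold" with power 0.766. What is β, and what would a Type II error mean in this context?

β = 1 - power = 1 - 0.766 = 0.234. A Type II error is failing to reject H₀ when H₀ is false (false negative) — here, failing to conclude that a river's pollutant level exceeds the safe threshold when in fact it is true. Consequence: allowing unsafe pollution to continue.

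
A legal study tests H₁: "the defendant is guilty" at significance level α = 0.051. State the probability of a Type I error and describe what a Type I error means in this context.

P(Type I error) = α = 0.051. A Type I error is rejecting H₀ when H₀ is actually true (false positive) — here, concluding that the defendant is guilty when in fact this is not the case. Consequence: convicting an innocent person.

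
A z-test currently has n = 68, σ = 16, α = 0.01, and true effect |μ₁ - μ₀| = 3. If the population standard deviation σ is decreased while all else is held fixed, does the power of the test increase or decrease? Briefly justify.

Power increases: a smaller σ shrinks the standard error σ/√n, moving the sampling distribution under H₁ further from the critical value.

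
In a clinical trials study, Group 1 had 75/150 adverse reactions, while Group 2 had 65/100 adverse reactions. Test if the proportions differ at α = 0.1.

p̂₁ = 0.5, p̂₂ = 0.65, pooled p̂ = 0.56. z = -2.341. Critical: ±1.645. Reject H₀.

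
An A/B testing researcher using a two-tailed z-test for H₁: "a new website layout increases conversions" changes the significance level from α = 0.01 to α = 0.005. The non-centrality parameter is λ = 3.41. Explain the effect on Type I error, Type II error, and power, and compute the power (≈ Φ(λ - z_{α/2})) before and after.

Decreasing α from 0.01 to 0.005:
• Type I error rate decreases (α is the Type I rate by definition).
• Critical value moves from z_{α/2} = 2.576 to 2.807, so power = Φ(λ - z_{α/2}) goes from Φ(3.41 - 2.576) = 0.798 to Φ(3.41 - 2.807) = 0.727.
• Type II error rate β = 1 - power therefore increases (0.202 → 0.273).
Appropriate when false positives are costly — here, rolling out a layout that doesn't actually help — wasted engineering effort.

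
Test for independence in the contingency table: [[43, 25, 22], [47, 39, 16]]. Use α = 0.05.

χ² = 3.451. df = 2, critical = 5.991. Fail to reject H₀. No evidence of dependence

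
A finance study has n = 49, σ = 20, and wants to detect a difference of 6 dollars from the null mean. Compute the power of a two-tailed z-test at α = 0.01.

SE = σ/√n = 20/√49 = 2.857. Non-centrality λ = d/SE = 6/2.857 = 2.1. Power ≈ Φ(λ - z_{α/2}) = Φ(2.1 - 2.576) = Φ(-0.476) = 0.317.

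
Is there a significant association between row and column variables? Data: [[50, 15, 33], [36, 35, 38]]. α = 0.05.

χ² = 10.075. df = 2, critical = 5.991. Reject H₀. Variables are dependent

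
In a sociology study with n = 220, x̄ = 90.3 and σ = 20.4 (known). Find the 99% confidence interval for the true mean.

CI = x̄ ± z*(σ/√n) = 90.3 ± 2.576(20.4/√220) = 90.3 ± 3.54 = (86.76, 93.84)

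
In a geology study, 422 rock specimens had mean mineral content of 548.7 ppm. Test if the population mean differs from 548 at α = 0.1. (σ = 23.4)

z = (x̄ - μ₀)/(σ/√n) = (548.7 - 548)/(23.4/√422) = 0.615. Critical value: ±1.645. Since |0.615| ≤ 1.645, Fail to reject H₀.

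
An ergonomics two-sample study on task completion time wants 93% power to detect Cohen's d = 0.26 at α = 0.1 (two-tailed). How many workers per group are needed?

z_{α/2} = 1.645, z_β = Φ⁻¹(0.93) = 1.476. For small effect (d = 0.26): n per group = 2(z_{α/2} + z_β)²/d² = 2(1.645 + 1.476)²/0.26² = 288.2 → 289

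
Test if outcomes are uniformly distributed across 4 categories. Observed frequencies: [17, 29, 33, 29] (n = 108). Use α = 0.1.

Expected = 27 each. χ² = Σ(O-E)²/E = 5.333. df = 3, critical value = 6.251. Fail to reject H₀.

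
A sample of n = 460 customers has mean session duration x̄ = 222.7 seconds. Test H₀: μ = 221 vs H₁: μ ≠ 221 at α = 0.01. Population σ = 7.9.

z = (x̄ - μ₀)/(σ/√n) = (222.7 - 221)/(7.9/√460) = 4.615. Critical value: ±2.576. Since |4.615| > 2.576, Reject H₀.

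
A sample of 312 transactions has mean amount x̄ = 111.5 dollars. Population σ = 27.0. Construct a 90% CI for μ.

CI = x̄ ± z*(σ/√n) = 111.5 ± 1.645(27.0/√312) = 111.5 ± 2.51 = (108.99, 114.01)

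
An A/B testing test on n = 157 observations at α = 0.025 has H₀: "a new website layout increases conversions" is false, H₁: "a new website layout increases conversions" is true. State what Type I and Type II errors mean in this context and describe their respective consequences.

Type I (false positive): concluding that a new website layout increases conversions when it is not — rolling out a layout that doesn't actually help — wasted engineering effort. Type II (false negative): failing to conclude that a new website layout increases conversions when it is — discarding a layout that would have improved conversions — lost revenue. Which is costlier depends on domain priorities and is a judgement call rather than a statistical fact.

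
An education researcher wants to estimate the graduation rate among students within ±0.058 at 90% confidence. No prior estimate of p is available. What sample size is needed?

Conservative approach: use p = 0.5 (maximizes p(1-p) = 0.25). n = z²(0.25)/E² = 1.645²×0.25/0.058² = 201.1 → n = 202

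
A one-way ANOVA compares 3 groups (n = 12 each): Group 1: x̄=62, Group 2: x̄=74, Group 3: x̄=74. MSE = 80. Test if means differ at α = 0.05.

Grand mean = 70.0. SS_between = 1152.0, MS_between = 576.0. F = 7.2, F_crit ≈ 3.285. Reject H₀.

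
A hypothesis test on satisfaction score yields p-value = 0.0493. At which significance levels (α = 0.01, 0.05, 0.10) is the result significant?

p = 0.0493. Significant at: α = 0.05, 0.1.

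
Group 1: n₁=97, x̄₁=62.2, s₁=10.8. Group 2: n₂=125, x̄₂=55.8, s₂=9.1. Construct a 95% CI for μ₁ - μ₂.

Difference = 6.4. SE = √(10.8²/97 + 9.1²/125) = 1.366. CI = (3.72, 9.08)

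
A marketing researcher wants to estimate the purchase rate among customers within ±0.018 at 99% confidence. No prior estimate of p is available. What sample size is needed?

Conservative approach: use p = 0.5 (maximizes p(1-p) = 0.25). n = z²(0.25)/E² = 2.576²×0.25/0.018² = 5120.2 → n = 5121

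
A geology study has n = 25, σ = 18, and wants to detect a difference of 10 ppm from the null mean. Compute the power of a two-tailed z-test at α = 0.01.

SE = σ/√n = 18/√25 = 3.6. Non-centrality λ = d/SE = 10/3.6 = 2.778. Power ≈ Φ(λ - z_{α/2}) = Φ(2.778 - 2.576) = Φ(0.202) = 0.58.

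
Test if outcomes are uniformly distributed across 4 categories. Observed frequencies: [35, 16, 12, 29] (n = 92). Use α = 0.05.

Expected = 23 each. χ² = Σ(O-E)²/E = 15.217. df = 3, critical value = 7.815. Reject H₀.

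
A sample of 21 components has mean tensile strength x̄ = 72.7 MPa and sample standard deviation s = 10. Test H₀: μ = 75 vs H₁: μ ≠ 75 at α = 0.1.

t = (x̄ - μ₀)/(s/√n) = (72.7 - 75)/(10/√21) = -1.054. df = 20, critical t = ±1.725. Fail to reject H₀.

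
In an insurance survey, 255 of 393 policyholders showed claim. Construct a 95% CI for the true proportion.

p̂ = 0.649. CI = p̂ ± z*√(p̂(1-p̂)/n) = (0.602, 0.696)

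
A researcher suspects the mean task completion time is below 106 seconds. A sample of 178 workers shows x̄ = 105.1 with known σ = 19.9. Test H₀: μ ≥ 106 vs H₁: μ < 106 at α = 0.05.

z = -0.603. Critical value: -1.645. Fail to reject H₀.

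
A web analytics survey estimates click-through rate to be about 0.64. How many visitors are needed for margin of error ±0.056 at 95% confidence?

n = z²p(1-p)/E² = 1.96²×0.64×0.36/0.056² = 282.2 → n = 283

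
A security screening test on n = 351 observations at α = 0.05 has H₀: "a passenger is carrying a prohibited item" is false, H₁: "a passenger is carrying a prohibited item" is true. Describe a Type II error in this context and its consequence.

Type II error: failing to reject H₀ when it is false — concluding that a passenger is carrying a prohibited item is not supported when in fact it is. Consequence: letting a prohibited item through — security breach.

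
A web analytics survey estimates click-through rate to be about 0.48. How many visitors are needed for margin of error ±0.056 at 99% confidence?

n = z²p(1-p)/E² = 2.576²×0.48×0.52/0.056² = 528.2 → n = 529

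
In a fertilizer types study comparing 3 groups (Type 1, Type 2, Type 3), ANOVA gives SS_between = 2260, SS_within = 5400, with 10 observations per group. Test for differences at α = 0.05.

df_between = 2, df_within = 27. F = MS_between/MS_within = 1130.0/200.0 = 5.65. F_crit ≈ 3.354. Reject H₀. At least one mean differs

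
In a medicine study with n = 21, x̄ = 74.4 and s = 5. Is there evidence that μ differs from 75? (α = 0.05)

t = (x̄ - μ₀)/(s/√n) = (74.4 - 75)/(5/√21) = -0.55. df = 20, critical t = ±2.086. Fail to reject H₀.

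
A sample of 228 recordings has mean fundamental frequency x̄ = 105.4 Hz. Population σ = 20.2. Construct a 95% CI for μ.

CI = x̄ ± z*(σ/√n) = 105.4 ± 1.96(20.2/√228) = 105.4 ± 2.62 = (102.78, 108.02)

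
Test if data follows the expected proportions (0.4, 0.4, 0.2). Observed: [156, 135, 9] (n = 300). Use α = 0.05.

Expected: [120.0, 120.0, 60.0]. χ² = 56.025. df = 2, critical = 5.991. Reject H₀.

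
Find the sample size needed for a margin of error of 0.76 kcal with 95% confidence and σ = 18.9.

n = (z*σ/E)² = (1.96×18.9/0.76)² = 2375.8 → n = 2376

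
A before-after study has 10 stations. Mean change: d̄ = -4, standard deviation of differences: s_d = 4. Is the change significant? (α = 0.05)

t = d̄/(s_d/√n) = -4/(4/√10) = -3.162. df = 9, critical t = ±2.262. Reject H₀.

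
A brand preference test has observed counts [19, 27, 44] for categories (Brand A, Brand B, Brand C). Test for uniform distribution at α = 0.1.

Expected = 30 each. χ² = Σ(O-E)²/E = 10.867. df = 2, critical value = 4.605. Reject H₀.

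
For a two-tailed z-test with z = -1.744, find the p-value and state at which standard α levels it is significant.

p = 2·P(Z > |-1.744|) = 2·(1 - Φ(1.744)) ≈ 0.0812. Significant at α = 0.1.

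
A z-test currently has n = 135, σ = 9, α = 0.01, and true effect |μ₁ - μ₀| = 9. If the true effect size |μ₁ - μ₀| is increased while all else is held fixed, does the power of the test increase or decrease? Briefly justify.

Power increases: a larger true effect increases the non-centrality λ = |μ₁ - μ₀|/(σ/√n).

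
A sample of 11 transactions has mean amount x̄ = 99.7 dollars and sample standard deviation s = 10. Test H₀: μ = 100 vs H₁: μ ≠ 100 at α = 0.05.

t = (x̄ - μ₀)/(s/√n) = (99.7 - 100)/(10/√11) = -0.099. df = 10, critical t = ±2.228. Fail to reject H₀.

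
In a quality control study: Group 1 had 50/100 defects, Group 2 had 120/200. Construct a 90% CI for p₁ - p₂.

p̂₁ = 0.5, p̂₂ = 0.6. Difference = -0.1. CI = (-0.2, 0.0)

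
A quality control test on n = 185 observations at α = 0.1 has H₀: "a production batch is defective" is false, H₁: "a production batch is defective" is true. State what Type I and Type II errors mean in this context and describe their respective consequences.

Type I (false positive): concluding that a production batch is defective when it is not — scrapping a good batch — wasted material and cost for no reason. Type II (false negative): failing to conclude that a production batch is defective when it is — shipping a defective batch — faulty products reach customers. Which is costlier depends on domain priorities and is a judgement call rather than a statistical fact.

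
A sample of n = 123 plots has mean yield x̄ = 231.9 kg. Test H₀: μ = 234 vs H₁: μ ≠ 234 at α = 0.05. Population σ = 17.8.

z = (x̄ - μ₀)/(σ/√n) = (231.9 - 234)/(17.8/√123) = -1.308. Critical value: ±1.96. Since |-1.308| ≤ 1.96, Fail to reject H₀.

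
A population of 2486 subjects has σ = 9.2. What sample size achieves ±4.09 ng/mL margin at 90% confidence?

Without FPC: n₀ = (1.645×9.2/4.09)² = 13.692. With FPC: n = n₀N/(n₀+N-1) = 13.6 → n = 14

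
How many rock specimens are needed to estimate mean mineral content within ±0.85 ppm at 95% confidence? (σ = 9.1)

n = (z*σ/E)² = (1.96×9.1/0.85)² = 440.3 → n = 441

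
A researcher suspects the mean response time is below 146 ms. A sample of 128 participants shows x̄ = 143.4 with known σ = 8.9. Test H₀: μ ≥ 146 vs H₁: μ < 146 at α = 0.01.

z = -3.305. Critical value: -2.33. Reject H₀.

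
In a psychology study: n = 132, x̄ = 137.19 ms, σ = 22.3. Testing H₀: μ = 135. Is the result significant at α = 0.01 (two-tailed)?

z = (137.19 - 135)/(22.3/√132) = 1.128. Since |z| ≤ 2.576, not significant at α = 0.01.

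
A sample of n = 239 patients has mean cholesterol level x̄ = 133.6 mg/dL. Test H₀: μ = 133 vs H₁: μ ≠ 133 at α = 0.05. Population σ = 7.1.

z = (x̄ - μ₀)/(σ/√n) = (133.6 - 133)/(7.1/√239) = 1.306. Critical value: ±1.96. Since |1.306| ≤ 1.96, Fail to reject H₀.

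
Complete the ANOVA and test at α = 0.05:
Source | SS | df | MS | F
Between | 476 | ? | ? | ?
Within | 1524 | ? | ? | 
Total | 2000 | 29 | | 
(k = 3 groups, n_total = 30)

df_between = 2, df_within = 27. MS_between = 238.0, MS_within = 56.44. F = 4.217, F_crit ≈ 3.354. Reject H₀.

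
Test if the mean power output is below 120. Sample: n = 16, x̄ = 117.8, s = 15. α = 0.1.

t = (117.8 - 120)/(15/√16) = -0.587, df = 15. Critical t = -1.341. Fail to reject H₀.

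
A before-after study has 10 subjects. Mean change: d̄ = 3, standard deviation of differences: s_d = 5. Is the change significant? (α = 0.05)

t = d̄/(s_d/√n) = 3/(5/√10) = 1.897. df = 9, critical t = ±2.262. Fail to reject H₀.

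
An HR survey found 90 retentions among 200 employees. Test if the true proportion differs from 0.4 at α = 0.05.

p̂ = 0.45, p₀ = 0.4. z = (p̂ - p₀)/√(p₀(1-p₀)/n) = 1.443. Critical: ±1.96. Fail to reject H₀.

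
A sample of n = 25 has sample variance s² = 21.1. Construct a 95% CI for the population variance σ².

df = 24. χ²_{0.025} = 39.364, χ²_{0.975} = 12.401. CI for σ² = ((n-1)s²/χ²_{α/2}, (n-1)s²/χ²_{1-α/2}) = (24·21.1/39.364, 24·21.1/12.401) = (12.86, 40.84)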